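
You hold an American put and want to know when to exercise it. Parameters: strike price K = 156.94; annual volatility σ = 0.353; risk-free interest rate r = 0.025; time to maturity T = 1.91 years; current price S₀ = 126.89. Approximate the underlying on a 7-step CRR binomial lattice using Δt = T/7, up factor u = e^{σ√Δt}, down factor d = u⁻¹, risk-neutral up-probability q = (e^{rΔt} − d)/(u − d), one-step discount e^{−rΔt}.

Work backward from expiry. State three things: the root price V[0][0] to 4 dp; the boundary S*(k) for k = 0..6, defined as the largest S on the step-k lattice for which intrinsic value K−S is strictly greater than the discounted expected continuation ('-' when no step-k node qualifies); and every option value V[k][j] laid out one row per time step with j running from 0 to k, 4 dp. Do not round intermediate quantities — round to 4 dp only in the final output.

Δt=0.27286, u=1.20249, d=0.83161, q=0.47249, disc=e^(-rΔt)=0.99320
k=7 terminal: V=max(K-S,0) → 122.0369 106.4710 83.9630 51.4171 4.3564 0.0000 0.0000 0.0000
k=6: j=0 S=41.9705 intr=114.9695 cont=113.9026 V=114.9695[EX]; j=1 S=60.6884 intr=96.2516 cont=95.1847 V=96.2516[EX]; j=2 S=87.7539 intr=69.1861 cont=68.1192 V=69.1861[EX]; j=3 S=126.8900 intr=30.0500 cont=28.9831 V=30.0500[EX]; j=4 S=183.4798 intr=0.0000 cont=2.2824 V=2.2824[hold]; j=5 S=265.3074 intr=0.0000 cont=0.0000 V=0.0000[hold]; j=6 S=383.6280 intr=0.0000 cont=0.0000 V=0.0000[hold]  S*(6)=126.8900
k=5: j=0 S=50.4690 intr=106.4710 cont=105.4041 V=106.4710[EX]; j=1 S=72.9770 intr=83.9630 cont=82.8961 V=83.9630[EX]; j=2 S=105.5229 intr=51.4171 cont=50.3501 V=51.4171[EX]; j=3 S=152.5836 intr=4.3564 cont=16.8151 V=16.8151[hold]; j=4 S=220.6322 intr=0.0000 cont=1.1958 V=1.1958[hold]; j=5 S=319.0287 intr=0.0000 cont=0.0000 V=0.0000[hold]  S*(5)=105.5229
k=4: j=0 S=60.6884 intr=96.2516 cont=95.1847 V=96.2516[EX]; j=1 S=87.7539 intr=69.1861 cont=68.1192 V=69.1861[EX]; j=2 S=126.8900 intr=30.0500 cont=34.8296 V=34.8296[hold]; j=3 S=183.4798 intr=0.0000 cont=9.3710 V=9.3710[hold]; j=4 S=265.3074 intr=0.0000 cont=0.6265 V=0.6265[hold]  S*(4)=87.7539
k=3: j=0 S=72.9770 intr=83.9630 cont=82.8961 V=83.9630[EX]; j=1 S=105.5229 intr=51.4171 cont=52.5931 V=52.5931[hold]; j=2 S=152.5836 intr=4.3564 cont=22.6458 V=22.6458[hold]; j=3 S=220.6322 intr=0.0000 cont=5.2037 V=5.2037[hold]  S*(3)=72.9770
k=2: j=0 S=87.7539 intr=69.1861 cont=68.6711 V=69.1861[EX]; j=1 S=126.8900 intr=30.0500 cont=38.1820 V=38.1820[hold]; j=2 S=183.4798 intr=0.0000 cont=14.3067 V=14.3067[hold]  S*(2)=87.7539
k=1: j=0 S=105.5229 intr=51.4171 cont=54.1663 V=54.1663[hold]; j=1 S=152.5836 intr=4.3564 cont=26.7183 V=26.7183[hold]  S*(1)=-
k=0: j=0 S=126.8900 intr=30.0500 cont=40.9174 V=40.9174[hold]  S*(0)=-

price = 40.9174
boundary = - - 87.7539 72.9770 87.7539 105.5229 126.8900
tree:
40.9174
54.1663 26.7183
69.1861 38.1820 14.3067
83.9630 52.5931 22.6458 5.2037
96.2516 69.1861 34.8296 9.3710 0.6265
106.4710 83.9630 51.4171 16.8151 1.1958 0.0000
114.9695 96.2516 69.1861 30.0500 2.2824 0.0000 0.0000
122.0369 106.4710 83.9630 51.4171 4.3564 0.0000 0.0000 0.0000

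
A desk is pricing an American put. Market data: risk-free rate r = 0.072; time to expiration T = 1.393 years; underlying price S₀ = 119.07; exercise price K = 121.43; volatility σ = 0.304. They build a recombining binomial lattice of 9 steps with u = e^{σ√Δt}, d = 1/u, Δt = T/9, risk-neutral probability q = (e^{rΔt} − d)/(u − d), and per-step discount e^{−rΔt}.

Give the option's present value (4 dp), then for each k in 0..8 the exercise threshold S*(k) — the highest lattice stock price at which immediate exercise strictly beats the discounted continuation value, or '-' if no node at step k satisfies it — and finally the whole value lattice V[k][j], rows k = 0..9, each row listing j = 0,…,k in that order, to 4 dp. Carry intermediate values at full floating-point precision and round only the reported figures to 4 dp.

params: Δt=0.15478 u=1.12704 d=0.88728 q=0.51687 e^(-rΔt)=0.98892
t_9 payoffs: 80.8482 69.8818 55.9519 38.2577 15.7820 0.0000 0.0000 0.0000 0.0000 0.0000
t_8: node(8,0) S=45.7375 payoff=75.6925 vs cont=74.3468 → 75.6925 [stop]  node(8,1) S=58.0972 payoff=63.3328 vs cont=61.9871 → 63.3328 [stop]  node(8,2) S=73.7968 payoff=47.6332 vs cont=46.2875 → 47.6332 [stop]  node(8,3) S=93.7389 payoff=27.6911 vs cont=26.3454 → 27.6911 [stop]  node(8,4) S=119.0700 payoff=2.3600 vs cont=7.5402 → 7.5402 [wait]  node(8,5) S=151.2463 payoff=0.0000 vs cont=0.0000 → 0.0000 [wait]  node(8,6) S=192.1176 payoff=0.0000 vs cont=0.0000 → 0.0000 [wait]  node(8,7) S=244.0336 payoff=0.0000 vs cont=0.0000 → 0.0000 [wait]  node(8,8) S=309.9789 payoff=0.0000 vs cont=0.0000 → 0.0000 [wait]  ⇒ S*(8)=93.7389
t_7: node(7,0) S=51.5482 payoff=69.8818 vs cont=68.5361 → 69.8818 [stop]  node(7,1) S=65.4781 payoff=55.9519 vs cont=54.6062 → 55.9519 [stop]  node(7,2) S=83.1723 payoff=38.2577 vs cont=36.9120 → 38.2577 [stop]  node(7,3) S=105.6480 payoff=15.7820 vs cont=17.0842 → 17.0842 [wait]  node(7,4) S=134.1972 payoff=0.0000 vs cont=3.6025 → 3.6025 [wait]  node(7,5) S=170.4614 payoff=0.0000 vs cont=0.0000 → 0.0000 [wait]  node(7,6) S=216.5252 payoff=0.0000 vs cont=0.0000 → 0.0000 [wait]  node(7,7) S=275.0369 payoff=0.0000 vs cont=0.0000 → 0.0000 [wait]  ⇒ S*(7)=83.1723
t_6: node(6,0) S=58.0972 payoff=63.3328 vs cont=61.9871 → 63.3328 [stop]  node(6,1) S=73.7968 payoff=47.6332 vs cont=46.2875 → 47.6332 [stop]  node(6,2) S=93.7389 payoff=27.6911 vs cont=27.0110 → 27.6911 [stop]  node(6,3) S=119.0700 payoff=2.3600 vs cont=10.0037 → 10.0037 [wait]  node(6,4) S=151.2463 payoff=0.0000 vs cont=1.7212 → 1.7212 [wait]  node(6,5) S=192.1176 payoff=0.0000 vs cont=0.0000 → 0.0000 [wait]  node(6,6) S=244.0336 payoff=0.0000 vs cont=0.0000 → 0.0000 [wait]  ⇒ S*(6)=93.7389
t_5: node(5,0) S=65.4781 payoff=55.9519 vs cont=54.6062 → 55.9519 [stop]  node(5,1) S=83.1723 payoff=38.2577 vs cont=36.9120 → 38.2577 [stop]  node(5,2) S=105.6480 payoff=15.7820 vs cont=18.3434 → 18.3434 [wait]  node(5,3) S=134.1972 payoff=0.0000 vs cont=5.6593 → 5.6593 [wait]  node(5,4) S=170.4614 payoff=0.0000 vs cont=0.8223 → 0.8223 [wait]  node(5,5) S=216.5252 payoff=0.0000 vs cont=0.0000 → 0.0000 [wait]  ⇒ S*(5)=83.1723
t_4: node(4,0) S=73.7968 payoff=47.6332 vs cont=46.2875 → 47.6332 [stop]  node(4,1) S=93.7389 payoff=27.6911 vs cont=27.6546 → 27.6911 [stop]  node(4,2) S=119.0700 payoff=2.3600 vs cont=11.6567 → 11.6567 [wait]  node(4,3) S=151.2463 payoff=0.0000 vs cont=3.1242 → 3.1242 [wait]  node(4,4) S=192.1176 payoff=0.0000 vs cont=0.3929 → 0.3929 [wait]  ⇒ S*(4)=93.7389
t_3: node(3,0) S=83.1723 payoff=38.2577 vs cont=36.9120 → 38.2577 [stop]  node(3,1) S=105.6480 payoff=15.7820 vs cont=19.1883 → 19.1883 [wait]  node(3,2) S=134.1972 payoff=0.0000 vs cont=7.1661 → 7.1661 [wait]  node(3,3) S=170.4614 payoff=0.0000 vs cont=1.6935 → 1.6935 [wait]  ⇒ S*(3)=83.1723
t_2: node(2,0) S=93.7389 payoff=27.6911 vs cont=28.0865 → 28.0865 [wait]  node(2,1) S=119.0700 payoff=2.3600 vs cont=12.8306 → 12.8306 [wait]  node(2,2) S=151.2463 payoff=0.0000 vs cont=4.2894 → 4.2894 [wait]  ⇒ S*(2)=-
t_1: node(1,0) S=105.6480 payoff=15.7820 vs cont=19.9772 → 19.9772 [wait]  node(1,1) S=134.1972 payoff=0.0000 vs cont=8.3226 → 8.3226 [wait]  ⇒ S*(1)=-
t_0: node(0,0) S=119.0700 payoff=2.3600 vs cont=13.7986 → 13.7986 [wait]  ⇒ S*(0)=-

price = 13.7986
boundary = - - - 83.1723 93.7389 83.1723 93.7389 83.1723 93.7389
tree:
13.7986
19.9772 8.3226
28.0865 12.8306 4.2894
38.2577 19.1883 7.1661 1.6935
47.6332 27.6911 11.6567 3.1242 0.3929
55.9519 38.2577 18.3434 5.6593 0.8223 0.0000
63.3328 47.6332 27.6911 10.0037 1.7212 0.0000 0.0000
69.8818 55.9519 38.2577 17.0842 3.6025 0.0000 0.0000 0.0000
75.6925 63.3328 47.6332 27.6911 7.5402 0.0000 0.0000 0.0000 0.0000
80.8482 69.8818 55.9519 38.2577 15.7820 0.0000 0.0000 0.0000 0.0000 0.0000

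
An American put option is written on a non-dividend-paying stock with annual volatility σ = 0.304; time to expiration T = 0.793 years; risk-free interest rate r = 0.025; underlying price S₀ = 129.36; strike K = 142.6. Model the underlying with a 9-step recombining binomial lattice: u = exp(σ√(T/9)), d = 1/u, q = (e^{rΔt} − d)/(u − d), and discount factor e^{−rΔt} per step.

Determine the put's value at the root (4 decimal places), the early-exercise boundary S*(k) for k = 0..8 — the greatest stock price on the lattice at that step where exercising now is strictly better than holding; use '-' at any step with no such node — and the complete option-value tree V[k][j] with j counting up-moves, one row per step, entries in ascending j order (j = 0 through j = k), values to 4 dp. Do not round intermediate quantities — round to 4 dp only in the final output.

params: Δt=0.08811 u=1.09443 d=0.91371 q=0.48966 e^(-rΔt)=0.99780
t_9 payoffs: 85.1762 73.8186 60.2145 43.9197 24.4020 1.0239 0.0000 0.0000 0.0000 0.0000
t_8: node(8,0) S=62.8466 payoff=79.7534 vs cont=79.4397 → 79.7534 [stop]  node(8,1) S=75.2768 payoff=67.3232 vs cont=67.0094 → 67.3232 [stop]  node(8,2) S=90.1656 payoff=52.4344 vs cont=52.1207 → 52.4344 [stop]  node(8,3) S=107.9992 payoff=34.6008 vs cont=34.2871 → 34.6008 [stop]  node(8,4) S=129.3600 payoff=13.2400 vs cont=12.9262 → 13.2400 [stop]  node(8,5) S=154.9457 payoff=0.0000 vs cont=0.5214 → 0.5214 [wait]  node(8,6) S=185.5920 payoff=0.0000 vs cont=0.0000 → 0.0000 [wait]  node(8,7) S=222.2997 payoff=0.0000 vs cont=0.0000 → 0.0000 [wait]  node(8,8) S=266.2677 payoff=0.0000 vs cont=0.0000 → 0.0000 [wait]  ⇒ S*(8)=129.3600
t_7: node(7,0) S=68.7814 payoff=73.8186 vs cont=73.5048 → 73.8186 [stop]  node(7,1) S=82.3855 payoff=60.2145 vs cont=59.9007 → 60.2145 [stop]  node(7,2) S=98.6803 payoff=43.9197 vs cont=43.6059 → 43.9197 [stop]  node(7,3) S=118.1980 payoff=24.4020 vs cont=24.0882 → 24.4020 [stop]  node(7,4) S=141.5761 payoff=1.0239 vs cont=6.9968 → 6.9968 [wait]  node(7,5) S=169.5780 payoff=0.0000 vs cont=0.2655 → 0.2655 [wait]  node(7,6) S=203.1183 payoff=0.0000 vs cont=0.0000 → 0.0000 [wait]  node(7,7) S=243.2925 payoff=0.0000 vs cont=0.0000 → 0.0000 [wait]  ⇒ S*(7)=118.1980
t_6: node(6,0) S=75.2768 payoff=67.3232 vs cont=67.0094 → 67.3232 [stop]  node(6,1) S=90.1656 payoff=52.4344 vs cont=52.1207 → 52.4344 [stop]  node(6,2) S=107.9992 payoff=34.6008 vs cont=34.2871 → 34.6008 [stop]  node(6,3) S=129.3600 payoff=13.2400 vs cont=15.8445 → 15.8445 [wait]  node(6,4) S=154.9457 payoff=0.0000 vs cont=3.6926 → 3.6926 [wait]  node(6,5) S=185.5920 payoff=0.0000 vs cont=0.1352 → 0.1352 [wait]  node(6,6) S=222.2997 payoff=0.0000 vs cont=0.0000 → 0.0000 [wait]  ⇒ S*(6)=107.9992
t_5: node(5,0) S=82.3855 payoff=60.2145 vs cont=59.9007 → 60.2145 [stop]  node(5,1) S=98.6803 payoff=43.9197 vs cont=43.6059 → 43.9197 [stop]  node(5,2) S=118.1980 payoff=24.4020 vs cont=25.3607 → 25.3607 [wait]  node(5,3) S=141.5761 payoff=1.0239 vs cont=9.8724 → 9.8724 [wait]  node(5,4) S=169.5780 payoff=0.0000 vs cont=1.9464 → 1.9464 [wait]  node(5,5) S=203.1183 payoff=0.0000 vs cont=0.0688 → 0.0688 [wait]  ⇒ S*(5)=98.6803
t_4: node(4,0) S=90.1656 payoff=52.4344 vs cont=52.1207 → 52.4344 [stop]  node(4,1) S=107.9992 payoff=34.6008 vs cont=34.7555 → 34.7555 [wait]  node(4,2) S=129.3600 payoff=13.2400 vs cont=17.7376 → 17.7376 [wait]  node(4,3) S=154.9457 payoff=0.0000 vs cont=5.9782 → 5.9782 [wait]  node(4,4) S=185.5920 payoff=0.0000 vs cont=1.0248 → 1.0248 [wait]  ⇒ S*(4)=90.1656
t_3: node(3,0) S=98.6803 payoff=43.9197 vs cont=43.6815 → 43.9197 [stop]  node(3,1) S=118.1980 payoff=24.4020 vs cont=26.3644 → 26.3644 [wait]  node(3,2) S=141.5761 payoff=1.0239 vs cont=11.9532 → 11.9532 [wait]  node(3,3) S=169.5780 payoff=0.0000 vs cont=3.5449 → 3.5449 [wait]  ⇒ S*(3)=98.6803
t_2: node(2,0) S=107.9992 payoff=34.6008 vs cont=35.2459 → 35.2459 [wait]  node(2,1) S=129.3600 payoff=13.2400 vs cont=19.2654 → 19.2654 [wait]  node(2,2) S=154.9457 payoff=0.0000 vs cont=7.8188 → 7.8188 [wait]  ⇒ S*(2)=-
t_1: node(1,0) S=118.1980 payoff=24.4020 vs cont=27.3606 → 27.3606 [wait]  node(1,1) S=141.5761 payoff=1.0239 vs cont=13.6304 → 13.6304 [wait]  ⇒ S*(1)=-
t_0: node(0,0) S=129.3600 payoff=13.2400 vs cont=20.5921 → 20.5921 [wait]  ⇒ S*(0)=-

price = 20.5921
boundary = - - - 98.6803 90.1656 98.6803 107.9992 118.1980 129.3600
tree:
20.5921
27.3606 13.6304
35.2459 19.2654 7.8188
43.9197 26.3644 11.9532 3.5449
52.4344 34.7555 17.7376 5.9782 1.0248
60.2145 43.9197 25.3607 9.8724 1.9464 0.0688
67.3232 52.4344 34.6008 15.8445 3.6926 0.1352 0.0000
73.8186 60.2145 43.9197 24.4020 6.9968 0.2655 0.0000 0.0000
79.7534 67.3232 52.4344 34.6008 13.2400 0.5214 0.0000 0.0000 0.0000
85.1762 73.8186 60.2145 43.9197 24.4020 1.0239 0.0000 0.0000 0.0000 0.0000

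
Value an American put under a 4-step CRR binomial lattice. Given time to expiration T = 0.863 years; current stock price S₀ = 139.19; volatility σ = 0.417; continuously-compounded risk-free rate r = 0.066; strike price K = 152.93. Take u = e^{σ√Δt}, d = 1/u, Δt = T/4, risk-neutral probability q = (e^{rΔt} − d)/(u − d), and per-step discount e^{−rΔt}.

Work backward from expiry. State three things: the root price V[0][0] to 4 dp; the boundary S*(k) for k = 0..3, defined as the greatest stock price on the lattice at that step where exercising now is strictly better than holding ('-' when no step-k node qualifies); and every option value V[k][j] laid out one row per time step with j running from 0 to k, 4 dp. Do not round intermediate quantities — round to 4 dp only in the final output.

params: Δt=0.21575 u=1.21372 d=0.82391 q=0.48852 e^(-rΔt)=0.98586
t_4 payoffs: 88.7897 58.4436 13.7400 0.0000 0.0000
t_3: node(3,0) S=77.8485 payoff=75.0815 vs cont=72.9193 → 75.0815 [stop]  node(3,1) S=114.6803 payoff=38.2497 vs cont=36.0875 → 38.2497 [stop]  node(3,2) S=168.9380 payoff=0.0000 vs cont=6.9284 → 6.9284 [wait]  node(3,3) S=248.8662 payoff=0.0000 vs cont=0.0000 → 0.0000 [wait]  ⇒ S*(3)=114.6803
t_2: node(2,0) S=94.4864 payoff=58.4436 vs cont=56.2814 → 58.4436 [stop]  node(2,1) S=139.1900 payoff=13.7400 vs cont=22.6242 → 22.6242 [wait]  node(2,2) S=205.0438 payoff=0.0000 vs cont=3.4936 → 3.4936 [wait]  ⇒ S*(2)=94.4864
t_1: node(1,0) S=114.6803 payoff=38.2497 vs cont=40.3663 → 40.3663 [wait]  node(1,1) S=168.9380 payoff=0.0000 vs cont=13.0908 → 13.0908 [wait]  ⇒ S*(1)=-
t_0: node(0,0) S=139.1900 payoff=13.7400 vs cont=26.6594 → 26.6594 [wait]  ⇒ S*(0)=-

price = 26.6594
boundary = - - 94.4864 114.6803
tree:
26.6594
40.3663 13.0908
58.4436 22.6242 3.4936
75.0815 38.2497 6.9284 0.0000
88.7897 58.4436 13.7400 0.0000 0.0000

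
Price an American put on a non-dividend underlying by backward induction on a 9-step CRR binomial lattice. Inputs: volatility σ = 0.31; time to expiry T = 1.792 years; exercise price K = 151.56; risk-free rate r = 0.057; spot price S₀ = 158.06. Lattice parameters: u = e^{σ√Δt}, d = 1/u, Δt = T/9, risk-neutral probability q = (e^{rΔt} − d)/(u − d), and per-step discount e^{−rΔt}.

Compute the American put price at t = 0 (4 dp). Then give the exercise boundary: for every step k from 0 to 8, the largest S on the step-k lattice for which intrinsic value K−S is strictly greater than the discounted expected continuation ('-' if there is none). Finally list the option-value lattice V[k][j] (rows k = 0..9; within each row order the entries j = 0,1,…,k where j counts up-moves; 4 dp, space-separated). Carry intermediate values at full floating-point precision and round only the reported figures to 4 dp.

Δt=0.19911  u=1.14835  d=0.87081  q=0.50660  discount=0.98871
step 9 (expiry): payoffs max(K−S,0) = 106.0458 91.5399 72.4107 47.1849 13.9193 0.0000 0.0000 0.0000 0.0000 0.0000
step 8: (k=8,j=0): S=52.2663, (K−S)⁺=99.2937, hold=97.5833 ⇒ V=99.2937 exercise | (k=8,j=1): S=68.9242, (K−S)⁺=82.6358, hold=80.9254 ⇒ V=82.6358 exercise | (k=8,j=2): S=90.8912, (K−S)⁺=60.6688, hold=58.9584 ⇒ V=60.6688 exercise | (k=8,j=3): S=119.8594, (K−S)⁺=31.7006, hold=29.9903 ⇒ V=31.7006 exercise | (k=8,j=4): S=158.0600, (K−S)⁺=0.0000, hold=6.7903 ⇒ V=6.7903 continue | (k=8,j=5): S=208.4356, (K−S)⁺=0.0000, hold=0.0000 ⇒ V=0.0000 continue | (k=8,j=6): S=274.8666, (K−S)⁺=0.0000, hold=0.0000 ⇒ V=0.0000 continue | (k=8,j=7): S=362.4699, (K−S)⁺=0.0000, hold=0.0000 ⇒ V=0.0000 continue | (k=8,j=8): S=477.9935, (K−S)⁺=0.0000, hold=0.0000 ⇒ V=0.0000 continue  boundary S*=119.8594
step 7: (k=7,j=0): S=60.0201, (K−S)⁺=91.5399, hold=89.8295 ⇒ V=91.5399 exercise | (k=7,j=1): S=79.1493, (K−S)⁺=72.4107, hold=70.7003 ⇒ V=72.4107 exercise | (k=7,j=2): S=104.3751, (K−S)⁺=47.1849, hold=45.4745 ⇒ V=47.1849 exercise | (k=7,j=3): S=137.6407, (K−S)⁺=13.9193, hold=18.8657 ⇒ V=18.8657 continue | (k=7,j=4): S=181.5085, (K−S)⁺=0.0000, hold=3.3125 ⇒ V=3.3125 continue | (k=7,j=5): S=239.3575, (K−S)⁺=0.0000, hold=0.0000 ⇒ V=0.0000 continue | (k=7,j=6): S=315.6436, (K−S)⁺=0.0000, hold=0.0000 ⇒ V=0.0000 continue | (k=7,j=7): S=416.2430, (K−S)⁺=0.0000, hold=0.0000 ⇒ V=0.0000 continue  boundary S*=104.3751
step 6: (k=6,j=0): S=68.9242, (K−S)⁺=82.6358, hold=80.9254 ⇒ V=82.6358 exercise | (k=6,j=1): S=90.8912, (K−S)⁺=60.6688, hold=58.9584 ⇒ V=60.6688 exercise | (k=6,j=2): S=119.8594, (K−S)⁺=31.7006, hold=32.4679 ⇒ V=32.4679 continue | (k=6,j=3): S=158.0600, (K−S)⁺=0.0000, hold=10.8625 ⇒ V=10.8625 continue | (k=6,j=4): S=208.4356, (K−S)⁺=0.0000, hold=1.6160 ⇒ V=1.6160 continue | (k=6,j=5): S=274.8666, (K−S)⁺=0.0000, hold=0.0000 ⇒ V=0.0000 continue | (k=6,j=6): S=362.4699, (K−S)⁺=0.0000, hold=0.0000 ⇒ V=0.0000 continue  boundary S*=90.8912
step 5: (k=5,j=0): S=79.1493, (K−S)⁺=72.4107, hold=70.7003 ⇒ V=72.4107 exercise | (k=5,j=1): S=104.3751, (K−S)⁺=47.1849, hold=45.8588 ⇒ V=47.1849 exercise | (k=5,j=2): S=137.6407, (K−S)⁺=13.9193, hold=21.2797 ⇒ V=21.2797 continue | (k=5,j=3): S=181.5085, (K−S)⁺=0.0000, hold=6.1085 ⇒ V=6.1085 continue | (k=5,j=4): S=239.3575, (K−S)⁺=0.0000, hold=0.7883 ⇒ V=0.7883 continue | (k=5,j=5): S=315.6436, (K−S)⁺=0.0000, hold=0.0000 ⇒ V=0.0000 continue  boundary S*=104.3751
step 4: (k=4,j=0): S=90.8912, (K−S)⁺=60.6688, hold=58.9584 ⇒ V=60.6688 exercise | (k=4,j=1): S=119.8594, (K−S)⁺=31.7006, hold=33.6770 ⇒ V=33.6770 continue | (k=4,j=2): S=158.0600, (K−S)⁺=0.0000, hold=13.4406 ⇒ V=13.4406 continue | (k=4,j=3): S=208.4356, (K−S)⁺=0.0000, hold=3.3748 ⇒ V=3.3748 continue | (k=4,j=4): S=274.8666, (K−S)⁺=0.0000, hold=0.3846 ⇒ V=0.3846 continue  boundary S*=90.8912
step 3: (k=3,j=0): S=104.3751, (K−S)⁺=47.1849, hold=46.4644 ⇒ V=47.1849 exercise | (k=3,j=1): S=137.6407, (K−S)⁺=13.9193, hold=23.1609 ⇒ V=23.1609 continue | (k=3,j=2): S=181.5085, (K−S)⁺=0.0000, hold=8.2471 ⇒ V=8.2471 continue | (k=3,j=3): S=239.3575, (K−S)⁺=0.0000, hold=1.8390 ⇒ V=1.8390 continue  boundary S*=104.3751
step 2: (k=2,j=0): S=119.8594, (K−S)⁺=31.7006, hold=34.6192 ⇒ V=34.6192 continue | (k=2,j=1): S=158.0600, (K−S)⁺=0.0000, hold=15.4295 ⇒ V=15.4295 continue | (k=2,j=2): S=208.4356, (K−S)⁺=0.0000, hold=4.9443 ⇒ V=4.9443 continue  boundary S*=-
step 1: (k=1,j=0): S=137.6407, (K−S)⁺=13.9193, hold=24.6167 ⇒ V=24.6167 continue | (k=1,j=1): S=181.5085, (K−S)⁺=0.0000, hold=10.0035 ⇒ V=10.0035 continue  boundary S*=-
step 0: (k=0,j=0): S=158.0600, (K−S)⁺=0.0000, hold=17.0194 ⇒ V=17.0194 continue  boundary S*=-

price = 17.0194
boundary = - - - 104.3751 90.8912 104.3751 90.8912 104.3751 119.8594
tree:
17.0194
24.6167 10.0035
34.6192 15.4295 4.9443
47.1849 23.1609 8.2471 1.8390
60.6688 33.6770 13.4406 3.3748 0.3846
72.4107 47.1849 21.2797 6.1085 0.7883 0.0000
82.6358 60.6688 32.4679 10.8625 1.6160 0.0000 0.0000
91.5399 72.4107 47.1849 18.8657 3.3125 0.0000 0.0000 0.0000
99.2937 82.6358 60.6688 31.7006 6.7903 0.0000 0.0000 0.0000 0.0000
106.0458 91.5399 72.4107 47.1849 13.9193 0.0000 0.0000 0.0000 0.0000 0.0000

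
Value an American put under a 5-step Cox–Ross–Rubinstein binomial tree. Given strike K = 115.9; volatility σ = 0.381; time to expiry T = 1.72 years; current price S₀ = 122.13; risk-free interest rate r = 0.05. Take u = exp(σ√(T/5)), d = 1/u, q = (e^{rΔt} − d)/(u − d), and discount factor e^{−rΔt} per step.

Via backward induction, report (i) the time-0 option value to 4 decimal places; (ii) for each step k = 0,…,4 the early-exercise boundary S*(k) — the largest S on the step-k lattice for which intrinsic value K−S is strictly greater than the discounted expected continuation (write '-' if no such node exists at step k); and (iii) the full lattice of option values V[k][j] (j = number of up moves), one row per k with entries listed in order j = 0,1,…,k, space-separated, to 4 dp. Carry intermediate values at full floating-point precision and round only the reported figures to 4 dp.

Δt=0.34400, u=1.25040, d=0.79975, q=0.48286, disc=e^(-rΔt)=0.98295
k=5 terminal: V=max(K-S,0) → 75.9442 53.4292 18.2271 0.0000 0.0000 0.0000
k=4: j=0 S=49.9607 intr=65.9393 cont=63.9629 V=65.9393[EX]; j=1 S=78.1134 intr=37.7866 cont=35.8102 V=37.7866[EX]; j=2 S=122.1300 intr=0.0000 cont=9.2652 V=9.2652[hold]; j=3 S=190.9498 intr=0.0000 cont=0.0000 V=0.0000[hold]; j=4 S=298.5493 intr=0.0000 cont=0.0000 V=0.0000[hold]  S*(4)=78.1134
k=3: j=0 S=62.4708 intr=53.4292 cont=51.4528 V=53.4292[EX]; j=1 S=97.6729 intr=18.2271 cont=23.6052 V=23.6052[hold]; j=2 S=152.7112 intr=0.0000 cont=4.7097 V=4.7097[hold]; j=3 S=238.7633 intr=0.0000 cont=0.0000 V=0.0000[hold]  S*(3)=62.4708
k=2: j=0 S=78.1134 intr=37.7866 cont=38.3627 V=38.3627[hold]; j=1 S=122.1300 intr=0.0000 cont=14.2343 V=14.2343[hold]; j=2 S=190.9498 intr=0.0000 cont=2.3940 V=2.3940[hold]  S*(2)=-
k=1: j=0 S=97.6729 intr=18.2271 cont=26.2565 V=26.2565[hold]; j=1 S=152.7112 intr=0.0000 cont=8.3718 V=8.3718[hold]  S*(1)=-
k=0: j=0 S=122.1300 intr=0.0000 cont=17.3202 V=17.3202[hold]  S*(0)=-

price = 17.3202
boundary = - - - 62.4708 78.1134
tree:
17.3202
26.2565 8.3718
38.3627 14.2343 2.3940
53.4292 23.6052 4.7097 0.0000
65.9393 37.7866 9.2652 0.0000 0.0000
75.9442 53.4292 18.2271 0.0000 0.0000 0.0000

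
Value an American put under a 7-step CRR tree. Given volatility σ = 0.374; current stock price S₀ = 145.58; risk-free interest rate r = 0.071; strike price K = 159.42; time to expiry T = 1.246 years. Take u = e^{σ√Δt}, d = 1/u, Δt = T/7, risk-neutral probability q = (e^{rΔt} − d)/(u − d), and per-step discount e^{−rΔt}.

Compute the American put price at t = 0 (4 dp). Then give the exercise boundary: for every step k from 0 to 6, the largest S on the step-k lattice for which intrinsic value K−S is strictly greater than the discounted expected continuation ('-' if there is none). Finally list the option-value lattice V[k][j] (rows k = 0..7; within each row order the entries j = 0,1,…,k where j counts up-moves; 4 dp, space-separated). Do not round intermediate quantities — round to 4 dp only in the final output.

price = 26.6393
boundary = - - 106.1809 90.6815 106.1809 124.3295 106.1809
tree:
26.6393
38.3371 15.6539
53.2391 24.4545 7.2778
68.7385 36.8836 12.6847 2.0723
81.9754 53.2391 21.5149 4.2037 0.0000
93.2801 68.7385 35.0905 8.5274 0.0000 0.0000
102.9347 81.9754 53.2391 17.2983 0.0000 0.0000 0.0000
111.1799 93.2801 68.7385 35.0905 0.0000 0.0000 0.0000 0.0000

params: Δt=0.17800 u=1.17092 d=0.85403 q=0.50077 e^(-rΔt)=0.98744
t_7 payoffs: 111.1799 93.2801 68.7385 35.0905 0.0000 0.0000 0.0000 0.0000
t_6: node(6,0) S=56.4853 payoff=102.9347 vs cont=100.9326 → 102.9347 [stop]  node(6,1) S=77.4446 payoff=81.9754 vs cont=79.9733 → 81.9754 [stop]  node(6,2) S=106.1809 payoff=53.2391 vs cont=51.2370 → 53.2391 [stop]  node(6,3) S=145.5800 payoff=13.8400 vs cont=17.2983 → 17.2983 [wait]  node(6,4) S=199.5984 payoff=0.0000 vs cont=0.0000 → 0.0000 [wait]  node(6,5) S=273.6607 payoff=0.0000 vs cont=0.0000 → 0.0000 [wait]  node(6,6) S=375.2042 payoff=0.0000 vs cont=0.0000 → 0.0000 [wait]  ⇒ S*(6)=106.1809
t_5: node(5,0) S=66.1399 payoff=93.2801 vs cont=91.2780 → 93.2801 [stop]  node(5,1) S=90.6815 payoff=68.7385 vs cont=66.7364 → 68.7385 [stop]  node(5,2) S=124.3295 payoff=35.0905 vs cont=34.7985 → 35.0905 [stop]  node(5,3) S=170.4627 payoff=0.0000 vs cont=8.5274 → 8.5274 [wait]  node(5,4) S=233.7140 payoff=0.0000 vs cont=0.0000 → 0.0000 [wait]  node(5,5) S=320.4351 payoff=0.0000 vs cont=0.0000 → 0.0000 [wait]  ⇒ S*(5)=124.3295
t_4: node(4,0) S=77.4446 payoff=81.9754 vs cont=79.9733 → 81.9754 [stop]  node(4,1) S=106.1809 payoff=53.2391 vs cont=51.2370 → 53.2391 [stop]  node(4,2) S=145.5800 payoff=13.8400 vs cont=21.5149 → 21.5149 [wait]  node(4,3) S=199.5984 payoff=0.0000 vs cont=4.2037 → 4.2037 [wait]  node(4,4) S=273.6607 payoff=0.0000 vs cont=0.0000 → 0.0000 [wait]  ⇒ S*(4)=106.1809
t_3: node(3,0) S=90.6815 payoff=68.7385 vs cont=66.7364 → 68.7385 [stop]  node(3,1) S=124.3295 payoff=35.0905 vs cont=36.8836 → 36.8836 [wait]  node(3,2) S=170.4627 payoff=0.0000 vs cont=12.6847 → 12.6847 [wait]  node(3,3) S=233.7140 payoff=0.0000 vs cont=2.0723 → 2.0723 [wait]  ⇒ S*(3)=90.6815
t_2: node(2,0) S=106.1809 payoff=53.2391 vs cont=52.1236 → 53.2391 [stop]  node(2,1) S=145.5800 payoff=13.8400 vs cont=24.4545 → 24.4545 [wait]  node(2,2) S=199.5984 payoff=0.0000 vs cont=7.2778 → 7.2778 [wait]  ⇒ S*(2)=106.1809
t_1: node(1,0) S=124.3295 payoff=35.0905 vs cont=38.3371 → 38.3371 [wait]  node(1,1) S=170.4627 payoff=0.0000 vs cont=15.6539 → 15.6539 [wait]  ⇒ S*(1)=-
t_0: node(0,0) S=145.5800 payoff=13.8400 vs cont=26.6393 → 26.6393 [wait]  ⇒ S*(0)=-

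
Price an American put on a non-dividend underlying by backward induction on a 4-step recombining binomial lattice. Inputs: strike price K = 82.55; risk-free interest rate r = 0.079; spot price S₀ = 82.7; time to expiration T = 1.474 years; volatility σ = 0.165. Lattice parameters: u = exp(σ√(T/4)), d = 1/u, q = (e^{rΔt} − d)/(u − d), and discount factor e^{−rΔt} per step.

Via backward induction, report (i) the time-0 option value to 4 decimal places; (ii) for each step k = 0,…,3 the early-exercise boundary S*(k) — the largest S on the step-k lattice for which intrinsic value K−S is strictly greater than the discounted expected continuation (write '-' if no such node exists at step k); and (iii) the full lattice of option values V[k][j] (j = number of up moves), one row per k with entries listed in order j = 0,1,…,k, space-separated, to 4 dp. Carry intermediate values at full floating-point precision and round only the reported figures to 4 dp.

Δt=0.36850  u=1.10535  d=0.90469  q=0.62219  discount=0.97131
step 4 (expiry): payoffs max(K−S,0) = 27.1504 14.8629 0.0000 0.0000 0.0000
step 3: (k=3,j=0): S=61.2359, (K−S)⁺=21.3141, hold=18.9456 ⇒ V=21.3141 exercise | (k=3,j=1): S=74.8179, (K−S)⁺=7.7321, hold=5.4542 ⇒ V=7.7321 exercise | (k=3,j=2): S=91.4124, (K−S)⁺=0.0000, hold=0.0000 ⇒ V=0.0000 continue | (k=3,j=3): S=111.6876, (K−S)⁺=0.0000, hold=0.0000 ⇒ V=0.0000 continue  boundary S*=74.8179
step 2: (k=2,j=0): S=67.6871, (K−S)⁺=14.8629, hold=12.4944 ⇒ V=14.8629 exercise | (k=2,j=1): S=82.7000, (K−S)⁺=0.0000, hold=2.8374 ⇒ V=2.8374 continue | (k=2,j=2): S=101.0427, (K−S)⁺=0.0000, hold=0.0000 ⇒ V=0.0000 continue  boundary S*=67.6871
step 1: (k=1,j=0): S=74.8179, (K−S)⁺=7.7321, hold=7.1690 ⇒ V=7.7321 exercise | (k=1,j=1): S=91.4124, (K−S)⁺=0.0000, hold=1.0412 ⇒ V=1.0412 continue  boundary S*=74.8179
step 0: (k=0,j=0): S=82.7000, (K−S)⁺=0.0000, hold=3.4667 ⇒ V=3.4667 continue  boundary S*=-

price = 3.4667
boundary = - 74.8179 67.6871 74.8179
tree:
3.4667
7.7321 1.0412
14.8629 2.8374 0.0000
21.3141 7.7321 0.0000 0.0000
27.1504 14.8629 0.0000 0.0000 0.0000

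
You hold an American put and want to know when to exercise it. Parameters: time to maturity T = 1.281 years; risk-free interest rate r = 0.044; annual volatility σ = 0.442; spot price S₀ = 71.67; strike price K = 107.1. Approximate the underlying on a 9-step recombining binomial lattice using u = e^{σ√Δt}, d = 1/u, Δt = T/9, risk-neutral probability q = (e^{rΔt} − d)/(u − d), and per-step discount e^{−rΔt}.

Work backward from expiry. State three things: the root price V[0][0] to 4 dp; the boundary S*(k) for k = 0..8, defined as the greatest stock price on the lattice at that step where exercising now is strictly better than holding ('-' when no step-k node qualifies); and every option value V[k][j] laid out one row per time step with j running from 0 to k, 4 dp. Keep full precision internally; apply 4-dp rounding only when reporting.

Δt=0.14233  u=1.18146  d=0.84641  q=0.47716  discount=0.99376
step 9 (expiry): payoffs max(K−S,0) = 91.1208 84.7953 75.9659 63.6413 46.4379 22.4245 0.0000 0.0000 0.0000 0.0000
step 8: (k=8,j=0): S=18.8789, (K−S)⁺=88.2211, hold=87.5525 ⇒ V=88.2211 exercise | (k=8,j=1): S=26.3521, (K−S)⁺=80.7479, hold=80.0792 ⇒ V=80.7479 exercise | (k=8,j=2): S=36.7838, (K−S)⁺=70.3162, hold=69.6476 ⇒ V=70.3162 exercise | (k=8,j=3): S=51.3449, (K−S)⁺=55.7551, hold=55.0865 ⇒ V=55.7551 exercise | (k=8,j=4): S=71.6700, (K−S)⁺=35.4300, hold=34.7614 ⇒ V=35.4300 exercise | (k=8,j=5): S=100.0410, (K−S)⁺=7.0590, hold=11.6513 ⇒ V=11.6513 continue | (k=8,j=6): S=139.6427, (K−S)⁺=0.0000, hold=0.0000 ⇒ V=0.0000 continue | (k=8,j=7): S=194.9211, (K−S)⁺=0.0000, hold=0.0000 ⇒ V=0.0000 continue | (k=8,j=8): S=272.0816, (K−S)⁺=0.0000, hold=0.0000 ⇒ V=0.0000 continue  boundary S*=71.6700
step 7: (k=7,j=0): S=22.3047, (K−S)⁺=84.7953, hold=84.1267 ⇒ V=84.7953 exercise | (k=7,j=1): S=31.1341, (K−S)⁺=75.9659, hold=75.2973 ⇒ V=75.9659 exercise | (k=7,j=2): S=43.4587, (K−S)⁺=63.6413, hold=62.9727 ⇒ V=63.6413 exercise | (k=7,j=3): S=60.6621, (K−S)⁺=46.4379, hold=45.7693 ⇒ V=46.4379 exercise | (k=7,j=4): S=84.6755, (K−S)⁺=22.4245, hold=23.9334 ⇒ V=23.9334 continue | (k=7,j=5): S=118.1947, (K−S)⁺=0.0000, hold=6.0538 ⇒ V=6.0538 continue | (k=7,j=6): S=164.9828, (K−S)⁺=0.0000, hold=0.0000 ⇒ V=0.0000 continue | (k=7,j=7): S=230.2921, (K−S)⁺=0.0000, hold=0.0000 ⇒ V=0.0000 continue  boundary S*=60.6621
step 6: (k=6,j=0): S=26.3521, (K−S)⁺=80.7479, hold=80.0792 ⇒ V=80.7479 exercise | (k=6,j=1): S=36.7838, (K−S)⁺=70.3162, hold=69.6476 ⇒ V=70.3162 exercise | (k=6,j=2): S=51.3449, (K−S)⁺=55.7551, hold=55.0865 ⇒ V=55.7551 exercise | (k=6,j=3): S=71.6700, (K−S)⁺=35.4300, hold=35.4769 ⇒ V=35.4769 continue | (k=6,j=4): S=100.0410, (K−S)⁺=7.0590, hold=15.3058 ⇒ V=15.3058 continue | (k=6,j=5): S=139.6427, (K−S)⁺=0.0000, hold=3.1454 ⇒ V=3.1454 continue | (k=6,j=6): S=194.9211, (K−S)⁺=0.0000, hold=0.0000 ⇒ V=0.0000 continue  boundary S*=51.3449
step 5: (k=5,j=0): S=31.1341, (K−S)⁺=75.9659, hold=75.2973 ⇒ V=75.9659 exercise | (k=5,j=1): S=43.4587, (K−S)⁺=63.6413, hold=62.9727 ⇒ V=63.6413 exercise | (k=5,j=2): S=60.6621, (K−S)⁺=46.4379, hold=45.7915 ⇒ V=46.4379 exercise | (k=5,j=3): S=84.6755, (K−S)⁺=22.4245, hold=25.6907 ⇒ V=25.6907 continue | (k=5,j=4): S=118.1947, (K−S)⁺=0.0000, hold=9.4441 ⇒ V=9.4441 continue | (k=5,j=5): S=164.9828, (K−S)⁺=0.0000, hold=1.6343 ⇒ V=1.6343 continue  boundary S*=60.6621
step 4: (k=4,j=0): S=36.7838, (K−S)⁺=70.3162, hold=69.6476 ⇒ V=70.3162 exercise | (k=4,j=1): S=51.3449, (K−S)⁺=55.7551, hold=55.0865 ⇒ V=55.7551 exercise | (k=4,j=2): S=71.6700, (K−S)⁺=35.4300, hold=36.3101 ⇒ V=36.3101 continue | (k=4,j=3): S=100.0410, (K−S)⁺=7.0590, hold=17.8265 ⇒ V=17.8265 continue | (k=4,j=4): S=139.6427, (K−S)⁺=0.0000, hold=5.6819 ⇒ V=5.6819 continue  boundary S*=51.3449
step 3: (k=3,j=0): S=43.4587, (K−S)⁺=63.6413, hold=62.9727 ⇒ V=63.6413 exercise | (k=3,j=1): S=60.6621, (K−S)⁺=46.4379, hold=46.1866 ⇒ V=46.4379 exercise | (k=3,j=2): S=84.6755, (K−S)⁺=22.4245, hold=27.3189 ⇒ V=27.3189 continue | (k=3,j=3): S=118.1947, (K−S)⁺=0.0000, hold=11.9565 ⇒ V=11.9565 continue  boundary S*=60.6621
step 2: (k=2,j=0): S=51.3449, (K−S)⁺=55.7551, hold=55.0865 ⇒ V=55.7551 exercise | (k=2,j=1): S=71.6700, (K−S)⁺=35.4300, hold=37.0822 ⇒ V=37.0822 continue | (k=2,j=2): S=100.0410, (K−S)⁺=7.0590, hold=19.8638 ⇒ V=19.8638 continue  boundary S*=51.3449
step 1: (k=1,j=0): S=60.6621, (K−S)⁺=46.4379, hold=46.5527 ⇒ V=46.5527 continue | (k=1,j=1): S=84.6755, (K−S)⁺=22.4245, hold=28.6861 ⇒ V=28.6861 continue  boundary S*=-
step 0: (k=0,j=0): S=71.6700, (K−S)⁺=35.4300, hold=37.7901 ⇒ V=37.7901 continue  boundary S*=-

price = 37.7901
boundary = - - 51.3449 60.6621 51.3449 60.6621 51.3449 60.6621 71.6700
tree:
37.7901
46.5527 28.6861
55.7551 37.0822 19.8638
63.6413 46.4379 27.3189 11.9565
70.3162 55.7551 36.3101 17.8265 5.6819
75.9659 63.6413 46.4379 25.6907 9.4441 1.6343
80.7479 70.3162 55.7551 35.4769 15.3058 3.1454 0.0000
84.7953 75.9659 63.6413 46.4379 23.9334 6.0538 0.0000 0.0000
88.2211 80.7479 70.3162 55.7551 35.4300 11.6513 0.0000 0.0000 0.0000
91.1208 84.7953 75.9659 63.6413 46.4379 22.4245 0.0000 0.0000 0.0000 0.0000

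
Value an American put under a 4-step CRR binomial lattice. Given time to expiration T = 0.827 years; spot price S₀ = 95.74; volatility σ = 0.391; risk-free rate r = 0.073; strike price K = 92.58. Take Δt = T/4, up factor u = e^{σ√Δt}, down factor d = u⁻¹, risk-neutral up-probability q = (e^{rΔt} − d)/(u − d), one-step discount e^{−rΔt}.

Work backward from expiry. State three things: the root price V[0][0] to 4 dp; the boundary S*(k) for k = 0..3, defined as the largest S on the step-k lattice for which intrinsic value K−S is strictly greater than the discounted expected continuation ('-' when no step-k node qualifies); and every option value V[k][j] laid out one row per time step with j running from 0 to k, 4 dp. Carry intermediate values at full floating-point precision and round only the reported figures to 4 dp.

price = 9.2476
boundary = - - 67.0919 56.1640
tree:
9.2476
15.6538 3.0777
25.4881 6.2268 0.0000
36.4160 12.5980 0.0000 0.0000
45.5640 25.4881 0.0000 0.0000 0.0000

Δt=0.20675  u=1.19457  d=0.83712  q=0.49821  discount=0.98502
step 4 (expiry): payoffs max(K−S,0) = 45.5640 25.4881 0.0000 0.0000 0.0000
step 3: (k=3,j=0): S=56.1640, (K−S)⁺=36.4160, hold=35.0292 ⇒ V=36.4160 exercise | (k=3,j=1): S=80.1460, (K−S)⁺=12.4340, hold=12.5980 ⇒ V=12.5980 continue | (k=3,j=2): S=114.3682, (K−S)⁺=0.0000, hold=0.0000 ⇒ V=0.0000 continue | (k=3,j=3): S=163.2033, (K−S)⁺=0.0000, hold=0.0000 ⇒ V=0.0000 continue  boundary S*=56.1640
step 2: (k=2,j=0): S=67.0919, (K−S)⁺=25.4881, hold=24.1818 ⇒ V=25.4881 exercise | (k=2,j=1): S=95.7400, (K−S)⁺=0.0000, hold=6.2268 ⇒ V=6.2268 continue | (k=2,j=2): S=136.6209, (K−S)⁺=0.0000, hold=0.0000 ⇒ V=0.0000 continue  boundary S*=67.0919
step 1: (k=1,j=0): S=80.1460, (K−S)⁺=12.4340, hold=15.6538 ⇒ V=15.6538 continue | (k=1,j=1): S=114.3682, (K−S)⁺=0.0000, hold=3.0777 ⇒ V=3.0777 continue  boundary S*=-
step 0: (k=0,j=0): S=95.7400, (K−S)⁺=0.0000, hold=9.2476 ⇒ V=9.2476 continue  boundary S*=-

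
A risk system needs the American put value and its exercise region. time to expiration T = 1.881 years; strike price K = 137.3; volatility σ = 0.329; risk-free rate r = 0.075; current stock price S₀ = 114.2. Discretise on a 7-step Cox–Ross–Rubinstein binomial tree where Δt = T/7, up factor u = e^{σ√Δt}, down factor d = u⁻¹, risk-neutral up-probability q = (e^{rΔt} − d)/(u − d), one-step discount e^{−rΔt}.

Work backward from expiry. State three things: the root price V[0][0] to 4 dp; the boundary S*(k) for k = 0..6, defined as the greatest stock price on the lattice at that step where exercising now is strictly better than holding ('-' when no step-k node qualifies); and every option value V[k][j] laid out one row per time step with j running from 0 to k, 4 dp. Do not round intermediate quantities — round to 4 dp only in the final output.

price = 28.0182
boundary = - 96.2939 81.1955 96.2939 81.1955 96.2939 114.2000
tree:
28.0182
41.0061 16.9814
56.1045 26.8940 8.3844
68.8356 41.0061 14.7622 2.7530
79.5705 56.1045 25.1833 5.6025 0.1979
88.6223 68.8356 41.0061 11.3849 0.4180 0.0000
96.2547 79.5705 56.1045 23.1000 0.8827 0.0000 0.0000
102.6904 88.6223 68.8356 41.0061 1.8643 0.0000 0.0000 0.0000

Δt=0.26871  u=1.18595  d=0.84320  q=0.51686  discount=0.98005
step 7 (expiry): payoffs max(K−S,0) = 102.6904 88.6223 68.8356 41.0061 1.8643 0.0000 0.0000 0.0000
step 6: (k=6,j=0): S=41.0453, (K−S)⁺=96.2547, hold=93.5153 ⇒ V=96.2547 exercise | (k=6,j=1): S=57.7295, (K−S)⁺=79.5705, hold=76.8311 ⇒ V=79.5705 exercise | (k=6,j=2): S=81.1955, (K−S)⁺=56.1045, hold=53.3651 ⇒ V=56.1045 exercise | (k=6,j=3): S=114.2000, (K−S)⁺=23.1000, hold=20.3606 ⇒ V=23.1000 exercise | (k=6,j=4): S=160.6203, (K−S)⁺=0.0000, hold=0.8827 ⇒ V=0.8827 continue | (k=6,j=5): S=225.9096, (K−S)⁺=0.0000, hold=0.0000 ⇒ V=0.0000 continue | (k=6,j=6): S=317.7379, (K−S)⁺=0.0000, hold=0.0000 ⇒ V=0.0000 continue  boundary S*=114.2000
step 5: (k=5,j=0): S=48.6777, (K−S)⁺=88.6223, hold=85.8829 ⇒ V=88.6223 exercise | (k=5,j=1): S=68.4644, (K−S)⁺=68.8356, hold=66.0962 ⇒ V=68.8356 exercise | (k=5,j=2): S=96.2939, (K−S)⁺=41.0061, hold=38.2667 ⇒ V=41.0061 exercise | (k=5,j=3): S=135.4357, (K−S)⁺=1.8643, hold=11.3849 ⇒ V=11.3849 continue | (k=5,j=4): S=190.4880, (K−S)⁺=0.0000, hold=0.4180 ⇒ V=0.4180 continue | (k=5,j=5): S=267.9180, (K−S)⁺=0.0000, hold=0.0000 ⇒ V=0.0000 continue  boundary S*=96.2939
step 4: (k=4,j=0): S=57.7295, (K−S)⁺=79.5705, hold=76.8311 ⇒ V=79.5705 exercise | (k=4,j=1): S=81.1955, (K−S)⁺=56.1045, hold=53.3651 ⇒ V=56.1045 exercise | (k=4,j=2): S=114.2000, (K−S)⁺=23.1000, hold=25.1833 ⇒ V=25.1833 continue | (k=4,j=3): S=160.6203, (K−S)⁺=0.0000, hold=5.6025 ⇒ V=5.6025 continue | (k=4,j=4): S=225.9096, (K−S)⁺=0.0000, hold=0.1979 ⇒ V=0.1979 continue  boundary S*=81.1955
step 3: (k=3,j=0): S=68.4644, (K−S)⁺=68.8356, hold=66.0962 ⇒ V=68.8356 exercise | (k=3,j=1): S=96.2939, (K−S)⁺=41.0061, hold=39.3220 ⇒ V=41.0061 exercise | (k=3,j=2): S=135.4357, (K−S)⁺=1.8643, hold=14.7622 ⇒ V=14.7622 continue | (k=3,j=3): S=190.4880, (K−S)⁺=0.0000, hold=2.7530 ⇒ V=2.7530 continue  boundary S*=96.2939
step 2: (k=2,j=0): S=81.1955, (K−S)⁺=56.1045, hold=53.3651 ⇒ V=56.1045 exercise | (k=2,j=1): S=114.2000, (K−S)⁺=23.1000, hold=26.8940 ⇒ V=26.8940 continue | (k=2,j=2): S=160.6203, (K−S)⁺=0.0000, hold=8.3844 ⇒ V=8.3844 continue  boundary S*=81.1955
step 1: (k=1,j=0): S=96.2939, (K−S)⁺=41.0061, hold=40.1885 ⇒ V=41.0061 exercise | (k=1,j=1): S=135.4357, (K−S)⁺=1.8643, hold=16.9814 ⇒ V=16.9814 continue  boundary S*=96.2939
step 0: (k=0,j=0): S=114.2000, (K−S)⁺=23.1000, hold=28.0182 ⇒ V=28.0182 continue  boundary S*=-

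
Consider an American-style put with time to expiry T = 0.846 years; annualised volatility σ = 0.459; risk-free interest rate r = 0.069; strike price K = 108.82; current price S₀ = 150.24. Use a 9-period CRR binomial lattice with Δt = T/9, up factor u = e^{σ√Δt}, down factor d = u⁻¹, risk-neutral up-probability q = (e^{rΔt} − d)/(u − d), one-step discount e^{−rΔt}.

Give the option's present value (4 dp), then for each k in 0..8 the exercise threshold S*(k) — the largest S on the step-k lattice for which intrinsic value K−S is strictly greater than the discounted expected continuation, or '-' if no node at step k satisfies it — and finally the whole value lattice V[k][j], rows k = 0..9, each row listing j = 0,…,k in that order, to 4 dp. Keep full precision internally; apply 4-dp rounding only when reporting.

price = 5.6417
boundary = - - - - - 74.3364 64.5780 74.3364 85.5693
tree:
5.6417
8.5600 2.6542
12.6928 4.3366 0.9238
18.3201 6.9561 1.6453 0.1790
25.6128 10.9106 2.8986 0.3518 0.0000
34.4836 16.6442 5.0385 0.6915 0.0000 0.0000
44.2420 24.5125 8.6083 1.3591 0.0000 0.0000 0.0000
52.7194 34.4836 14.3746 2.6714 0.0000 0.0000 0.0000 0.0000
60.0839 44.2420 23.2507 5.2506 0.0000 0.0000 0.0000 0.0000 0.0000
66.4816 52.7194 34.4836 10.3203 0.0000 0.0000 0.0000 0.0000 0.0000 0.0000

Δt=0.09400, u=1.15111, d=0.86873, q=0.48792, disc=e^(-rΔt)=0.99353
k=9 terminal: V=max(K-S,0) → 66.4816 52.7194 34.4836 10.3203 0.0000 0.0000 0.0000 0.0000 0.0000 0.0000
k=8: j=0 S=48.7361 intr=60.0839 cont=59.3804 V=60.0839[EX]; j=1 S=64.5780 intr=44.2420 cont=43.5385 V=44.2420[EX]; j=2 S=85.5693 intr=23.2507 cont=22.5471 V=23.2507[EX]; j=3 S=113.3840 intr=0.0000 cont=5.2506 V=5.2506[hold]; j=4 S=150.2400 intr=0.0000 cont=0.0000 V=0.0000[hold]; j=5 S=199.0762 intr=0.0000 cont=0.0000 V=0.0000[hold]; j=6 S=263.7867 intr=0.0000 cont=0.0000 V=0.0000[hold]; j=7 S=349.5318 intr=0.0000 cont=0.0000 V=0.0000[hold]; j=8 S=463.1486 intr=0.0000 cont=0.0000 V=0.0000[hold]  S*(8)=85.5693
k=7: j=0 S=56.1006 intr=52.7194 cont=52.0159 V=52.7194[EX]; j=1 S=74.3364 intr=34.4836 cont=33.7801 V=34.4836[EX]; j=2 S=98.4997 intr=10.3203 cont=14.3746 V=14.3746[hold]; j=3 S=130.5175 intr=0.0000 cont=2.6714 V=2.6714[hold]; j=4 S=172.9428 intr=0.0000 cont=0.0000 V=0.0000[hold]; j=5 S=229.1586 intr=0.0000 cont=0.0000 V=0.0000[hold]; j=6 S=303.6476 intr=0.0000 cont=0.0000 V=0.0000[hold]; j=7 S=402.3495 intr=0.0000 cont=0.0000 V=0.0000[hold]  S*(7)=74.3364
k=6: j=0 S=64.5780 intr=44.2420 cont=43.5385 V=44.2420[EX]; j=1 S=85.5693 intr=23.2507 cont=24.5125 V=24.5125[hold]; j=2 S=113.3840 intr=0.0000 cont=8.6083 V=8.6083[hold]; j=3 S=150.2400 intr=0.0000 cont=1.3591 V=1.3591[hold]; j=4 S=199.0762 intr=0.0000 cont=0.0000 V=0.0000[hold]; j=5 S=263.7867 intr=0.0000 cont=0.0000 V=0.0000[hold]; j=6 S=349.5318 intr=0.0000 cont=0.0000 V=0.0000[hold]  S*(6)=64.5780
k=5: j=0 S=74.3364 intr=34.4836 cont=34.3918 V=34.4836[EX]; j=1 S=98.4997 intr=10.3203 cont=16.6442 V=16.6442[hold]; j=2 S=130.5175 intr=0.0000 cont=5.0385 V=5.0385[hold]; j=3 S=172.9428 intr=0.0000 cont=0.6915 V=0.6915[hold]; j=4 S=229.1586 intr=0.0000 cont=0.0000 V=0.0000[hold]; j=5 S=303.6476 intr=0.0000 cont=0.0000 V=0.0000[hold]  S*(5)=74.3364
k=4: j=0 S=85.5693 intr=23.2507 cont=25.6128 V=25.6128[hold]; j=1 S=113.3840 intr=0.0000 cont=10.9106 V=10.9106[hold]; j=2 S=150.2400 intr=0.0000 cont=2.8986 V=2.8986[hold]; j=3 S=199.0762 intr=0.0000 cont=0.3518 V=0.3518[hold]; j=4 S=263.7867 intr=0.0000 cont=0.0000 V=0.0000[hold]  S*(4)=-
k=3: j=0 S=98.4997 intr=10.3203 cont=18.3201 V=18.3201[hold]; j=1 S=130.5175 intr=0.0000 cont=6.9561 V=6.9561[hold]; j=2 S=172.9428 intr=0.0000 cont=1.6453 V=1.6453[hold]; j=3 S=229.1586 intr=0.0000 cont=0.1790 V=0.1790[hold]  S*(3)=-
k=2: j=0 S=113.3840 intr=0.0000 cont=12.6928 V=12.6928[hold]; j=1 S=150.2400 intr=0.0000 cont=4.3366 V=4.3366[hold]; j=2 S=199.0762 intr=0.0000 cont=0.9238 V=0.9238[hold]  S*(2)=-
k=1: j=0 S=130.5175 intr=0.0000 cont=8.5600 V=8.5600[hold]; j=1 S=172.9428 intr=0.0000 cont=2.6542 V=2.6542[hold]  S*(1)=-
k=0: j=0 S=150.2400 intr=0.0000 cont=5.6417 V=5.6417[hold]  S*(0)=-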